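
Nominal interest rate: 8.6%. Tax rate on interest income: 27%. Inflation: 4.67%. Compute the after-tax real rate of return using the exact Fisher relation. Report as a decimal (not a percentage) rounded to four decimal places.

After-tax nominal return = 8.6% × (1 − 0.27) = 6.2780%.
1 + r = 1.06278 / 1.04670 = 1.015363
After-tax real rate = 1.015363 − 1 → 0.0154.

0.0154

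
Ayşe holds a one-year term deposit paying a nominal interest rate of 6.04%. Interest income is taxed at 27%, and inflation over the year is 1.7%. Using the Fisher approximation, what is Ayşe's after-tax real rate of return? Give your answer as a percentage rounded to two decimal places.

After-tax nominal return = 6.04% × (1 − 0.27) = 4.4092%.
r ≈ 4.4092% − 1.7% → 2.71%.

2.71%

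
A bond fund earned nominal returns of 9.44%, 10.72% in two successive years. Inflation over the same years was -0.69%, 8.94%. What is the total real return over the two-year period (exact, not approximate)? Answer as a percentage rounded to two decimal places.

12.00%

Nominal growth factor = 1.0944 × 1.1072 = 1.211720
Price-level growth factor = 0.9931 × 1.0894 = 1.081883
Real growth factor = 1.211720 / 1.081883 = 1.120010
Total real return = 1.120010 − 1 → 12.00%.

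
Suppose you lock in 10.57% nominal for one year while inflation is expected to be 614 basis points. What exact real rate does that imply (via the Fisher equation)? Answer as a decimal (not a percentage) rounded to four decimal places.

By the Fisher equation, 1 + r = (1 + i)/(1 + π).
1 + r = 1.10570 / 1.06140 = 1.041737
r = 1.041737 − 1 = 4.1737%, i.e. 0.0417.

0.0417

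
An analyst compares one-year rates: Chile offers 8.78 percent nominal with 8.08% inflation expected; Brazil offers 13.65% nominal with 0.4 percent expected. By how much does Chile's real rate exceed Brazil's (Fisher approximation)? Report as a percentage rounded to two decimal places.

-12.55%

Chile: 8.78% − 8.08% = 0.700%
Brazil: 13.65% − 0.4% = 13.250%
Differential = -12.550% → -12.55%.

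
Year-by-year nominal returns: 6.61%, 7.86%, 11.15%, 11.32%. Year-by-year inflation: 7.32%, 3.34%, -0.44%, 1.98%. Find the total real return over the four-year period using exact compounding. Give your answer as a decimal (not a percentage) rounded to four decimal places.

0.2635

Nominal growth factor = 1.0661 × 1.0786 × 1.1115 × 1.1132 = 1.422791
Price-level growth factor = 1.0732 × 1.0334 × 0.9956 × 1.0198 = 1.126028
Real growth factor = 1.422791 / 1.126028 = 1.263549
Total real return = 1.263549 − 1 → 0.2635.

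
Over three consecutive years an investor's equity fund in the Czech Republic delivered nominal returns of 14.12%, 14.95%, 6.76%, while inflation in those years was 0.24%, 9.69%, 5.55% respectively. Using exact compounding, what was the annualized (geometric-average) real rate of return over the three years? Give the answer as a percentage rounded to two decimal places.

Nominal growth factor = 1.1412 × 1.1495 × 1.0676 = 1.40048772
Price-level growth factor = 1.0024 × 1.0969 × 1.0555 = 1.16055662
Real growth factor = 1.40048772 / 1.16055662 = 1.20673795
Annualized real rate = 1.20673795^(1/3) − 1 = 6.4644% → 6.46%.

6.46%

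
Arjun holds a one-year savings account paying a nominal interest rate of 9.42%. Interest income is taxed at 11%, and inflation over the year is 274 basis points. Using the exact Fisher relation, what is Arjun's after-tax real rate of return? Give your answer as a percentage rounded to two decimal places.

5.49%

After-tax nominal return = 9.42% × (1 − 0.11) = 8.3838%.
1 + r = 1.083838 / 1.02740 = 1.054933
After-tax real rate = 1.054933 − 1 → 5.49%.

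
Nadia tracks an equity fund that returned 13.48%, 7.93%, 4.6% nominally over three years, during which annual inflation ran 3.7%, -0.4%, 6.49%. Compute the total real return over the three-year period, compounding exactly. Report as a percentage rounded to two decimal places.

16.48%

Nominal growth factor = 1.1348 × 1.0793 × 1.0460 = 1.281130
Price-level growth factor = 1.0370 × 0.9960 × 1.0649 = 1.099884
Real growth factor = 1.281130 / 1.099884 = 1.164786
Total real return = 1.164786 − 1 → 16.48%.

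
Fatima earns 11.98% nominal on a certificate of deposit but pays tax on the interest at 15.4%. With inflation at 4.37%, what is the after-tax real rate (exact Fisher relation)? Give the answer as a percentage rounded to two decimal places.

5.52%

After-tax nominal return = 11.98% × (1 − 0.154) = 10.13508%.
1 + r = 1.1013508 / 1.04370 = 1.055237
After-tax real rate = 1.055237 − 1 → 5.52%.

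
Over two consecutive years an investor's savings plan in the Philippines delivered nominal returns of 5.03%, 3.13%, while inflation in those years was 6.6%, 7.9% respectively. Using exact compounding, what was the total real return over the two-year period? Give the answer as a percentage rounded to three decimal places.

Nominal growth factor = 1.0503 × 1.0313 = 1.083174
Price-level growth factor = 1.0660 × 1.0790 = 1.150214
Real growth factor = 1.083174 / 1.150214 = 0.941716
Total real return = 0.941716 − 1 → -5.828%.

-5.828%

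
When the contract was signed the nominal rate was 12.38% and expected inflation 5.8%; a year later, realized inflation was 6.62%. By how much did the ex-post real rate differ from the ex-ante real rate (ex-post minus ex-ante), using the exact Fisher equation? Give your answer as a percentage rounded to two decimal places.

Ex-ante: (1 + 0.1238)/(1 + 0.0580) − 1 = 6.2193%
Ex-post: (1 + 0.1238)/(1 + 0.0662) − 1 = 5.4024%
Difference (ex-post − ex-ante) = -0.8169% → -0.82%.

-0.82%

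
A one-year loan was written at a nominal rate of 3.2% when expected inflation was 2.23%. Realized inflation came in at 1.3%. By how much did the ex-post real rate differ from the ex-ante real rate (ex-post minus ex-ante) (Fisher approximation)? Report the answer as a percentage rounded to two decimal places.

0.93%

Ex-ante: 3.2% − 2.23% = 0.970%
Ex-post: 3.2% − 1.3% = 1.900%
Difference (ex-post − ex-ante) = 0.9300% → 0.93%.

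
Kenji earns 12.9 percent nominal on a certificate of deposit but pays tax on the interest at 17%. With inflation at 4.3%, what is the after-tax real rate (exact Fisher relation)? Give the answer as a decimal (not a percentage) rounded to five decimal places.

0.06143

After-tax nominal return = 12.9% × (1 − 0.17) = 10.7070%.
1 + r = 1.10707 / 1.04300 = 1.061429
After-tax real rate = 1.061429 − 1 → 0.06143.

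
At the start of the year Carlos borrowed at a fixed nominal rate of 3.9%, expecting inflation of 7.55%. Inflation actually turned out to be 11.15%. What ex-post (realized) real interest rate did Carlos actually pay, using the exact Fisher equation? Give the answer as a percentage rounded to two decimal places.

-6.52%

Ex-post: (1 + 0.0390)/(1 + 0.1115) − 1 = -6.5227%
So the realized real rate is -6.52%.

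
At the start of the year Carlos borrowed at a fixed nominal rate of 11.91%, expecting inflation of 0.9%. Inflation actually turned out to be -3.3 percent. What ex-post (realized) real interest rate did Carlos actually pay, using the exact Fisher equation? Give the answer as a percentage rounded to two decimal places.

15.73%

Ex-post: (1 + 0.1191)/(1 − 0.0330) − 1 = 15.7291%
So the realized real rate is 15.73%.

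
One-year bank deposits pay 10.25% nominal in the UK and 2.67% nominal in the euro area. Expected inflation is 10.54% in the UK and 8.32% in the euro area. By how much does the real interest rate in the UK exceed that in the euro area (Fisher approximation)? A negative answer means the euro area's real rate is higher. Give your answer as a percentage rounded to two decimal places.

The UK: 10.25% − 10.54% = -0.290%
The euro area: 2.67% − 8.32% = -5.650%
Differential = 5.360% → 5.36%.

5.36%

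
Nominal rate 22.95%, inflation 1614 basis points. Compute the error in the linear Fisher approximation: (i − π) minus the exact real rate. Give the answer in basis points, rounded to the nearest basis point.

95 basis points

Approximate: r ≈ 22.950% − 16.140% = 6.8100%
Exact: (1 + 0.2295)/(1 + 0.1614) − 1 = 5.8636%
Error = 6.8100% − 5.8636% = 0.9464% → 95 basis points.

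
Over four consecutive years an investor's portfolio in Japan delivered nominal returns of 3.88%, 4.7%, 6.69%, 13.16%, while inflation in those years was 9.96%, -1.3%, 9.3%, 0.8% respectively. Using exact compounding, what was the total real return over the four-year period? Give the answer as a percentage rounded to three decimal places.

9.815%

Compound the nominal returns: 1.0388 × 1.0470 × 1.0669 × 1.1316 = 1.313092.
Compound inflation: 1.0996 × 0.9870 × 1.0930 × 1.0080 = 1.195728.
Deflate: 1.313092 / 1.195728 = 1.098153.
Total real return = 1.098153 − 1 → 9.815%.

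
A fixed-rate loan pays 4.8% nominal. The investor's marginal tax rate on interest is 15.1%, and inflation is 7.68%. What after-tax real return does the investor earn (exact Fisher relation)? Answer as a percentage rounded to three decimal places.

After-tax nominal return = 4.8% × (1 − 0.151) = 4.0752%.
1 + r = 1.040752 / 1.07680 = 0.966523
After-tax real rate = 0.966523 − 1 → -3.348%.

-3.348%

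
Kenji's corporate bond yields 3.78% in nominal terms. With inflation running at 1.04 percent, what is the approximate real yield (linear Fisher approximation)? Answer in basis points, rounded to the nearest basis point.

r ≈ i − π = 3.78% − 1.04% = 274 basis points.

274 basis points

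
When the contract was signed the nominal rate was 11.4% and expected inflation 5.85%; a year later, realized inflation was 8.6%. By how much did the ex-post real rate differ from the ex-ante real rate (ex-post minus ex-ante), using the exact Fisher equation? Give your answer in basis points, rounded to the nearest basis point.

-266 basis points

Ex-ante: (1 + 0.1140)/(1 + 0.0585) − 1 = 5.2432688%
Ex-post: (1 + 0.1140)/(1 + 0.0860) − 1 = 2.5782689%
Difference (ex-post − ex-ante) = -2.6649999% → -266 basis points.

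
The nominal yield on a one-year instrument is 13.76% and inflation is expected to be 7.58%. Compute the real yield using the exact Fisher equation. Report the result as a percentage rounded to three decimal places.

5.745%

1 + r = 1.13760 / 1.07580 = 1.057446
r = 1.057446 − 1 = 5.7446%, i.e. 5.745%.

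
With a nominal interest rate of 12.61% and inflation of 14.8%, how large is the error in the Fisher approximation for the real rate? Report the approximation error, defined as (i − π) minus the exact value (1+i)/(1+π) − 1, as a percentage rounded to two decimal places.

-0.28%

Approximate: r ≈ 12.610% − 14.800% = -2.1900%
Exact: (1 + 0.1261)/(1 + 0.1480) − 1 = -1.9077%
Error = -2.1900% − (-1.9077%) = -0.2823% → -0.28%.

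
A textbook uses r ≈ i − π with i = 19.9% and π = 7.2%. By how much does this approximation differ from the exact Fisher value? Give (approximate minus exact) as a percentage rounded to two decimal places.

0.85%

Approximate: r ≈ 19.900% − 7.200% = 12.7000%
Exact: (1 + 0.1990)/(1 + 0.0720) − 1 = 11.8470%
Error = 12.7000% − 11.8470% = 0.8530% → 0.85%.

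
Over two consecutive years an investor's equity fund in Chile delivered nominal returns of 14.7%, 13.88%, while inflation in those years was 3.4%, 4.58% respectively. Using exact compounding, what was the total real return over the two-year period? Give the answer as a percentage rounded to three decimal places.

Compound the nominal returns: 1.1470 × 1.1388 = 1.306204.
Compound inflation: 1.0340 × 1.0458 = 1.081357.
Deflate: 1.306204 / 1.081357 = 1.207930.
Total real return = 1.207930 − 1 → 20.793%.

20.793%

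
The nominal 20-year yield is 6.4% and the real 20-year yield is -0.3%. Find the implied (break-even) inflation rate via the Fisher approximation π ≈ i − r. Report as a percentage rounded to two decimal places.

6.70%

π ≈ i − r = 6.4% − (-0.3%) → 6.70%.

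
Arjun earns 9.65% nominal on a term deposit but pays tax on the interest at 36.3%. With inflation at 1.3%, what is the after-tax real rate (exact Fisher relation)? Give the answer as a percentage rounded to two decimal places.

After-tax nominal return = 9.65% × (1 − 0.363) = 6.14705%.
1 + r = 1.0614705 / 1.01300 = 1.047848
After-tax real rate = 1.047848 − 1 → 4.78%.

4.78%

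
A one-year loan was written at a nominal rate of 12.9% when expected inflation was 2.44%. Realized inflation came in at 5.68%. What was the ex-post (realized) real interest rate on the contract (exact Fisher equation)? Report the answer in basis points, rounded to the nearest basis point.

Ex-post: (1 + 0.1290)/(1 + 0.0568) − 1 = 6.8319%
So the realized real rate is 683 basis points.

683 basis points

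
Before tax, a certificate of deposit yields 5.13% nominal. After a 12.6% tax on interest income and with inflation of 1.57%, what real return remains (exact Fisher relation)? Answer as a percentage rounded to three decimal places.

After-tax nominal return = 5.13% × (1 − 0.126) = 4.48362%.
1 + r = 1.0448362 / 1.01570 = 1.028686
After-tax real rate = 1.028686 − 1 → 2.869%.

2.869%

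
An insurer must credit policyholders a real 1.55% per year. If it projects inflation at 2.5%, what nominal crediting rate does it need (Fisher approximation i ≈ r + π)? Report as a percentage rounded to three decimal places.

4.050%

i ≈ r + π = 1.55% + 2.5% = 4.050%.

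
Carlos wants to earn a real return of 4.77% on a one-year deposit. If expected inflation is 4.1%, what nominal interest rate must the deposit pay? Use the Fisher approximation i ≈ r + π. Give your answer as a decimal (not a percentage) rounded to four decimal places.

0.0887

i ≈ r + π = 4.77% + 4.1% = 0.0887.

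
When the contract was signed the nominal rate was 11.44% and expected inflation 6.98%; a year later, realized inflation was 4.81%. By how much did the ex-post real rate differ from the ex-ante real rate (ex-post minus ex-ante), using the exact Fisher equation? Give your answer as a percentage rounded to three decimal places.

Ex-ante: (1 + 0.1144)/(1 + 0.0698) − 1 = 4.1690%
Ex-post: (1 + 0.1144)/(1 + 0.0481) − 1 = 6.3257%
Difference (ex-post − ex-ante) = 2.1567% → 2.157%.

2.157%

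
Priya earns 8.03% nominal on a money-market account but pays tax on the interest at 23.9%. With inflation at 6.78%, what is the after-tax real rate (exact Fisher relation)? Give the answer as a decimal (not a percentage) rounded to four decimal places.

After-tax nominal return = 8.03% × (1 − 0.239) = 6.11083%.
1 + r = 1.0611083 / 1.06780 = 0.993733
After-tax real rate = 0.993733 − 1 → -0.0063.

-0.0063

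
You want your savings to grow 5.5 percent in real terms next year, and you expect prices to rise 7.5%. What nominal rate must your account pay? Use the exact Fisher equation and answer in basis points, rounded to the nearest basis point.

(1 + i) = (1 + r)(1 + π) = 1.05500 × 1.07500 = 1.134125
i = 1.134125 − 1, so the required nominal rate is 1341 basis points.

1341 basis points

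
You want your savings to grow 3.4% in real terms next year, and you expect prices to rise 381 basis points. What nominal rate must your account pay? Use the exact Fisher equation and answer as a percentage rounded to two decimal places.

7.34%

(1 + i) = (1 + r)(1 + π) = 1.03400 × 1.03810 = 1.0733954
i = 1.0733954 − 1, so the required nominal rate is 7.34%.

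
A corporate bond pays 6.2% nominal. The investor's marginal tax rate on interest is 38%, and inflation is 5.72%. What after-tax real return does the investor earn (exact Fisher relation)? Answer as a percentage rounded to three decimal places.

-1.774%

After-tax nominal return = 6.2% × (1 − 0.38) = 3.8440%.
1 + r = 1.03844 / 1.05720 = 0.98225501
After-tax real rate = 0.98225501 − 1 → -1.774%.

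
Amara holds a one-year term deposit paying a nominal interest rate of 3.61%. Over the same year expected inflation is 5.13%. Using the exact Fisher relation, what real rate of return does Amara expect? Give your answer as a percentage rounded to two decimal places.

By the Fisher relation, 1 + r = (1 + i)/(1 + π).
1 + r = 1.03610 / 1.05130 = 0.985542
r = 0.985542 − 1 = -1.4458%, i.e. -1.45%.

-1.45%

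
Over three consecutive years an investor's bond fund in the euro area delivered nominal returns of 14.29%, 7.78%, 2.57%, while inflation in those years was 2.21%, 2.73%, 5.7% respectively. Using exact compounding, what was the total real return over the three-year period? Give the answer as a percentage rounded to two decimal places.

Compound the nominal returns: 1.1429 × 1.0778 × 1.0257 = 1.263475.
Compound inflation: 1.0221 × 1.0273 × 1.0570 = 1.109854.
Deflate: 1.263475 / 1.109854 = 1.138416.
Total real return = 1.138416 − 1 → 13.84%.

13.84%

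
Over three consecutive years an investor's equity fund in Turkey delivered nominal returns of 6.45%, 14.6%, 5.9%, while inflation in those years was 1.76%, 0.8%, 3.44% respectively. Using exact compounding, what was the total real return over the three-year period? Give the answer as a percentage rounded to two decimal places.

21.76%

Compound the nominal returns: 1.0645 × 1.1460 × 1.0590 = 1.291892.
Compound inflation: 1.0176 × 1.0080 × 1.0344 = 1.061026.
Deflate: 1.291892 / 1.061026 = 1.217587.
Total real return = 1.217587 − 1 → 21.76%.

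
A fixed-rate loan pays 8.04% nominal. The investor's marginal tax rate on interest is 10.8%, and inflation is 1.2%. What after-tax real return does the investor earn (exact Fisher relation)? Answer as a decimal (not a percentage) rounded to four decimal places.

After-tax nominal return = 8.04% × (1 − 0.108) = 7.17168%.
1 + r = 1.0717168 / 1.01200 = 1.059009
After-tax real rate = 1.059009 − 1 → 0.0590.

0.0590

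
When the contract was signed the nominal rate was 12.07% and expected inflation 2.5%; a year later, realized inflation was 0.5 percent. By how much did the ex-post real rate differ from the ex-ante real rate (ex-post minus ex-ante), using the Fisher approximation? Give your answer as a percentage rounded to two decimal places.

Ex-ante: 12.07% − 2.5% = 9.570%
Ex-post: 12.07% − 0.5% = 11.570%
Difference (ex-post − ex-ante) = 2.0000% → 2.00%.

2.00%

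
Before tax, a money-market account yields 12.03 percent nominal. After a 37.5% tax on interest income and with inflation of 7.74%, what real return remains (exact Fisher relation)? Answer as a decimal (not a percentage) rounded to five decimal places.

-0.00205

After-tax nominal return = 12.03% × (1 − 0.375) = 7.51875%.
1 + r = 1.0751875 / 1.07740 = 0.997946
After-tax real rate = 0.997946 − 1 → -0.00205.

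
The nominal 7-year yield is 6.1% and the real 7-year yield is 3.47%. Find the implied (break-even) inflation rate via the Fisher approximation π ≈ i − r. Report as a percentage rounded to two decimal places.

2.63%

π ≈ i − r = 6.1% − 3.47% → 2.63%.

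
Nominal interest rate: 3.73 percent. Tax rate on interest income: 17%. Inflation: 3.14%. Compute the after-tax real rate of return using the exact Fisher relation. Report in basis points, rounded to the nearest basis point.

After-tax nominal return = 3.73% × (1 − 0.17) = 3.0959%.
1 + r = 1.030959 / 1.03140 = 0.999572
After-tax real rate = 0.999572 − 1 → -4 basis points.

-4 basis points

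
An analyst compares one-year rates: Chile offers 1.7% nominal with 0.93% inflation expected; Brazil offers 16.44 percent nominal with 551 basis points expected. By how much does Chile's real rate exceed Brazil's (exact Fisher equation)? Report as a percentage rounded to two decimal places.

Chile: (1 + 0.0170)/(1 + 0.0093) − 1 = 0.7629%
Brazil: (1 + 0.1644)/(1 + 0.0551) − 1 = 10.3592%
Differential = 0.7629% − 10.3592% = -9.5963% → -9.60%.

-9.60%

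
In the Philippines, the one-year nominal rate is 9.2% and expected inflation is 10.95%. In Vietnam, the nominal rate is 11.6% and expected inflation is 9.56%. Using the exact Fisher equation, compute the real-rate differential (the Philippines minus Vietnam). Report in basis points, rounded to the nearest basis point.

-344 basis points

The Philippines: (1 + 0.0920)/(1 + 0.1095) − 1 = -1.5773%
Vietnam: (1 + 0.1160)/(1 + 0.0956) − 1 = 1.8620%
Differential = -1.5773% − 1.8620% = -3.4393% → -344 basis points.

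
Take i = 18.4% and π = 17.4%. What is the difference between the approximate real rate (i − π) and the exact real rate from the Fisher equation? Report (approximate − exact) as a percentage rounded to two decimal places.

0.15%

Approximate: r ≈ 18.400% − 17.400% = 1.0000%
Exact: (1 + 0.1840)/(1 + 0.1740) − 1 = 0.8518%
Error = 1.0000% − 0.8518% = 0.1482% → 0.15%.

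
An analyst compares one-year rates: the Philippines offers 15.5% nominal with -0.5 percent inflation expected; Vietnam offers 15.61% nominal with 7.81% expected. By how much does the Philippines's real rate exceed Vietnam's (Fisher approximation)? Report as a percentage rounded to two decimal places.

8.20%

The Philippines: 15.5% − (-0.5%) = 16.000%
Vietnam: 15.61% − 7.81% = 7.800%
Differential = 8.200% → 8.20%.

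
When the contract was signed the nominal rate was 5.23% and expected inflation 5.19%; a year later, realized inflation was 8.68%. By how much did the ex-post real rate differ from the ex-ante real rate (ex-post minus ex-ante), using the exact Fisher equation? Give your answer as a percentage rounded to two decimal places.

-3.21%

Ex-ante: (1 + 0.0523)/(1 + 0.0519) − 1 = 0.0380%
Ex-post: (1 + 0.0523)/(1 + 0.0868) − 1 = -3.1745%
Difference (ex-post − ex-ante) = -3.2125% → -3.21%.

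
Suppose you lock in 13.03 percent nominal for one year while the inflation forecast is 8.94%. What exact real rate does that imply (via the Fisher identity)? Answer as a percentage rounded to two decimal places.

By the Fisher identity, 1 + r = (1 + i)/(1 + π).
1 + r = 1.13030 / 1.08940 = 1.037544
r = 1.037544 − 1 = 3.7544%, i.e. 3.75%.

3.75%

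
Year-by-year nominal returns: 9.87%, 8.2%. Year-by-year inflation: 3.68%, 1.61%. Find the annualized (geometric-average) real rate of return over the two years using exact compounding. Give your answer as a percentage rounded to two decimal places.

6.23%

Nominal growth factor = 1.0987 × 1.0820 = 1.18879340
Price-level growth factor = 1.0368 × 1.0161 = 1.05349248
Real growth factor = 1.18879340 / 1.05349248 = 1.12843084
Annualized real rate = 1.12843084^(1/2) − 1 = 6.2276% → 6.23%.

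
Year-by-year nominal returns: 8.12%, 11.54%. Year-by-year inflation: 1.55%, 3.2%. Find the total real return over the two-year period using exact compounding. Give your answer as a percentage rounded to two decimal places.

Nominal growth factor = 1.0812 × 1.1154 = 1.205970
Price-level growth factor = 1.0155 × 1.0320 = 1.047996
Real growth factor = 1.205970 / 1.047996 = 1.150740
Total real return = 1.150740 − 1 → 15.07%.

15.07%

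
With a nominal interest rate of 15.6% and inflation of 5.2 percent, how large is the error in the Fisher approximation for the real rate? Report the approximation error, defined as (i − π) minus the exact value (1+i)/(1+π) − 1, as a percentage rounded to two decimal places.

Approximate: r ≈ 15.600% − 5.200% = 10.4000%
Exact: (1 + 0.1560)/(1 + 0.0520) − 1 = 9.8859%
Error = 10.4000% − 9.8859% = 0.5141% → 0.51%.

0.51%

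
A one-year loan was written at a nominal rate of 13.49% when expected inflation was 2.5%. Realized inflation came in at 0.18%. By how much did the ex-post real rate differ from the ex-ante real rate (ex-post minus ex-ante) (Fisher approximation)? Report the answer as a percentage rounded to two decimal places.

Ex-ante: 13.49% − 2.5% = 10.990%
Ex-post: 13.49% − 0.18% = 13.310%
Difference (ex-post − ex-ante) = 2.3200% → 2.32%.

2.32%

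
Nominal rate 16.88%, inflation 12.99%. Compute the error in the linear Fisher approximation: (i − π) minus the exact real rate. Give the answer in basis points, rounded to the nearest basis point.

Approximate: r ≈ 16.880% − 12.990% = 3.8900%
Exact: (1 + 0.1688)/(1 + 0.1299) − 1 = 3.4428%
Error = 3.8900% − 3.4428% = 0.4472% → 45 basis points.

45 basis points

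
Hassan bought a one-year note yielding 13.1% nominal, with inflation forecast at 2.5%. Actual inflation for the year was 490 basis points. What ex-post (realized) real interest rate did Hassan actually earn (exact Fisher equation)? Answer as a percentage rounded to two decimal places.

7.82%

Ex-post: (1 + 0.1310)/(1 + 0.0490) − 1 = 7.8170%
So the realized real rate is 7.82%.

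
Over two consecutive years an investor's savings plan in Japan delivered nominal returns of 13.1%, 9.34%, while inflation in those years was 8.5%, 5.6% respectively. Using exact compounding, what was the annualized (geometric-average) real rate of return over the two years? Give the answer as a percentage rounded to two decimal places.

3.89%

Compound the nominal returns: 1.1310 × 1.0934 = 1.23663540.
Compound inflation: 1.0850 × 1.0560 = 1.14576000.
Deflate: 1.23663540 / 1.14576000 = 1.07931452.
Annualized real rate = 1.07931452^(1/2) − 1 = 3.8901% → 3.89%.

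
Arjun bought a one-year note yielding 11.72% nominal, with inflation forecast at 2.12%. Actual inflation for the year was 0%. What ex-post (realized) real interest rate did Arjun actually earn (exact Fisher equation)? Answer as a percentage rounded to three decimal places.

Ex-post: (1 + 0.1172)/(1 + 0.0000) − 1 = 11.7200%
So the realized real rate is 11.720%.

11.720%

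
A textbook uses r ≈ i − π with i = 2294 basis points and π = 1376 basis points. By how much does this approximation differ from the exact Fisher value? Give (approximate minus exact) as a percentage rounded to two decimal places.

Approximate: r ≈ 22.940% − 13.760% = 9.1800%
Exact: (1 + 0.2294)/(1 + 0.1376) − 1 = 8.0696%
Error = 9.1800% − 8.0696% = 1.1104% → 1.11%.

1.11%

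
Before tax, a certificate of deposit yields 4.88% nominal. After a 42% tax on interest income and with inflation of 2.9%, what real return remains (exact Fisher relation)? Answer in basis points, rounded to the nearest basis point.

-7 basis points

After-tax nominal return = 4.88% × (1 − 0.42) = 2.8304%.
1 + r = 1.028304 / 1.02900 = 0.999324
After-tax real rate = 0.999324 − 1 → -7 basis points.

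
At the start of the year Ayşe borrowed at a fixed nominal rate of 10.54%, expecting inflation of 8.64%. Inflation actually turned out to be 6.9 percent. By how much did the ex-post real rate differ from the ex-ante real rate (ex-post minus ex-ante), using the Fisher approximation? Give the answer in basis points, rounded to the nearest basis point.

Ex-ante: 10.54% − 8.64% = 1.900%
Ex-post: 10.54% − 6.9% = 3.640%
Difference (ex-post − ex-ante) = 1.7400% → 174 basis points.

174 basis points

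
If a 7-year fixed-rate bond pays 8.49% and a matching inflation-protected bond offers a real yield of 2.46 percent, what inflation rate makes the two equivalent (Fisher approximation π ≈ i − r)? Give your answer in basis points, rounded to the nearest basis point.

π ≈ i − r = 8.49% − 2.46% → 603 basis points.

603 basis points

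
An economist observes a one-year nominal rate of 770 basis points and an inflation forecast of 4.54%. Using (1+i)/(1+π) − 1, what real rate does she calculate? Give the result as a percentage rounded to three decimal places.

3.023%

By the Fisher identity, 1 + r = (1 + i)/(1 + π).
1 + r = 1.07700 / 1.04540 = 1.030228
r = 1.030228 − 1 = 3.0228%, i.e. 3.023%.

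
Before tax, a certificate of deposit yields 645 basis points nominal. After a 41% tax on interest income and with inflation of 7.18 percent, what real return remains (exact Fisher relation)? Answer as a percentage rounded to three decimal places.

After-tax nominal return = 6.45% × (1 − 0.41) = 3.8055%.
1 + r = 1.038055 / 1.07180 = 0.968516
After-tax real rate = 0.968516 − 1 → -3.148%.

-3.148%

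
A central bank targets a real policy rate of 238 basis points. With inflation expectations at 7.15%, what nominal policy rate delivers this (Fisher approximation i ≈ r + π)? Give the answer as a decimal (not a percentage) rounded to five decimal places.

i ≈ r + π = 2.38% + 7.15% = 0.09530.

0.09530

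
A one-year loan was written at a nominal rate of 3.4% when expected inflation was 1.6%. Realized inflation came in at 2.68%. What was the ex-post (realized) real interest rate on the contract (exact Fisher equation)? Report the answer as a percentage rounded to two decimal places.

0.70%

Ex-post: (1 + 0.0340)/(1 + 0.0268) − 1 = 0.7012%
So the realized real rate is 0.70%.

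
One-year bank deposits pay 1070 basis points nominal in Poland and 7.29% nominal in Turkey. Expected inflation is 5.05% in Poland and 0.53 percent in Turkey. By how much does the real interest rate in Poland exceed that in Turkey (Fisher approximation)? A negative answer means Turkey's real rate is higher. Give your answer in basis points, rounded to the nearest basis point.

Poland: 10.7% − 5.05% = 5.650%
Turkey: 7.29% − 0.53% = 6.760%
Differential = -1.110% → -111 basis points.

-111 basis points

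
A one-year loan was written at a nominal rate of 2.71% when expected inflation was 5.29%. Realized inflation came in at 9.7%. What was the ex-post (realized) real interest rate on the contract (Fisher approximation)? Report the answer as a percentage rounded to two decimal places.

-6.99%

Ex-post: 2.71% − 9.7% = -6.990%
So the realized real rate is -6.99%.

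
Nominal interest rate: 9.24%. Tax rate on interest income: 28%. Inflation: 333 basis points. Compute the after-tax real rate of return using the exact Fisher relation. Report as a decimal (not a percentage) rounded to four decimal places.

0.0322

After-tax nominal return = 9.24% × (1 − 0.28) = 6.6528%.
1 + r = 1.066528 / 1.03330 = 1.032157
After-tax real rate = 1.032157 − 1 → 0.0322.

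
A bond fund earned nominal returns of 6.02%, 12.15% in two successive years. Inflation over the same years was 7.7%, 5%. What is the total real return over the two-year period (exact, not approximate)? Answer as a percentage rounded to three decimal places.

Nominal growth factor = 1.0602 × 1.1215 = 1.189014
Price-level growth factor = 1.0770 × 1.0500 = 1.130850
Real growth factor = 1.189014 / 1.130850 = 1.051434
Total real return = 1.051434 − 1 → 5.143%.

5.143%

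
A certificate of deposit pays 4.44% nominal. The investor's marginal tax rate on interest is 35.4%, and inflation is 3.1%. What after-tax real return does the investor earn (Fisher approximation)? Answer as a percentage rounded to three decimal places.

After-tax nominal return = 4.44% × (1 − 0.354) = 2.86824%.
r ≈ 2.86824% − 3.1% → -0.232%.

-0.232%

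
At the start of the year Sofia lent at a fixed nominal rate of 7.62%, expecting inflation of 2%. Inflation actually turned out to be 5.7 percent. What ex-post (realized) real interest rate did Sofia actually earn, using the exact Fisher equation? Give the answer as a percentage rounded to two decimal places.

Ex-post: (1 + 0.0762)/(1 + 0.0570) − 1 = 1.8165%
So the realized real rate is 1.82%.

1.82%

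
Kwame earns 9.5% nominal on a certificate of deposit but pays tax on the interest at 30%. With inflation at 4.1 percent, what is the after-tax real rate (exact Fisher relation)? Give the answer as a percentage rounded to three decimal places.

2.450%

After-tax nominal return = 9.5% × (1 − 0.3) = 6.6500%.
1 + r = 1.06650 / 1.04100 = 1.024496
After-tax real rate = 1.024496 − 1 → 2.450%.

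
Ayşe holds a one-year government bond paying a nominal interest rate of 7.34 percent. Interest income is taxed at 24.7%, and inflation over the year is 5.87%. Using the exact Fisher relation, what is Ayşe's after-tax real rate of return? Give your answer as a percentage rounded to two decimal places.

After-tax nominal return = 7.34% × (1 − 0.247) = 5.52702%.
1 + r = 1.0552702 / 1.05870 = 0.996760
After-tax real rate = 0.996760 − 1 → -0.32%.

-0.32%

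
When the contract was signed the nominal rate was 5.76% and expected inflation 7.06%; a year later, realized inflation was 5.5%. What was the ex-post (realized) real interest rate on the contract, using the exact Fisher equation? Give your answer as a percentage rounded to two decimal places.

Ex-post: (1 + 0.0576)/(1 + 0.0550) − 1 = 0.2464%
So the realized real rate is 0.25%.

0.25%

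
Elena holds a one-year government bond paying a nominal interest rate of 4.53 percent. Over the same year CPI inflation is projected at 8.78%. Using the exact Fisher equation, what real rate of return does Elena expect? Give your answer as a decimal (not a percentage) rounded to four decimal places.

1 + r = 1.04530 / 1.08780 = 0.960930
r = 0.960930 − 1 = -3.9070%, i.e. -0.0391.

-0.0391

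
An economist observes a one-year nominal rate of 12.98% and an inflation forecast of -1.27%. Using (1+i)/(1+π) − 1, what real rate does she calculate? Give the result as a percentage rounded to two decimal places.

1 + r = 1.12980 / 0.98730 = 1.144333
r = 1.144333 − 1 = 14.4333%, i.e. 14.43%.

14.43%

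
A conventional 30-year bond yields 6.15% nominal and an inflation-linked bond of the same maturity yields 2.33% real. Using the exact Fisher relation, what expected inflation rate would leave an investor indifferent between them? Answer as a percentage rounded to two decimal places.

3.73%

(1 + π) = (1 + i)/(1 + r) = 1.06150 / 1.02330 = 1.037330
Break-even inflation = 1.037330 − 1 → 3.73%.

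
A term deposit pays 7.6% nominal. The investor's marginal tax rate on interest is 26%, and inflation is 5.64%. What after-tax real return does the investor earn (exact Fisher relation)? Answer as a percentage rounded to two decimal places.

-0.02%

After-tax nominal return = 7.6% × (1 − 0.26) = 5.6240%.
1 + r = 1.05624 / 1.05640 = 0.999849
After-tax real rate = 0.999849 − 1 → -0.02%.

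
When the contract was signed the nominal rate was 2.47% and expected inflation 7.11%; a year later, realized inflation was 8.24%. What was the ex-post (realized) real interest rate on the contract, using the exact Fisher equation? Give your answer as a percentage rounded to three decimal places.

Ex-post: (1 + 0.0247)/(1 + 0.0824) − 1 = -5.3307%
So the realized real rate is -5.331%.

-5.331%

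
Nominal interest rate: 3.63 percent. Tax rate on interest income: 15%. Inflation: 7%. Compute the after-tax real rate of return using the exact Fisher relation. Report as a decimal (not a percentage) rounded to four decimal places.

After-tax nominal return = 3.63% × (1 − 0.15) = 3.0855%.
1 + r = 1.030855 / 1.07000 = 0.963416
After-tax real rate = 0.963416 − 1 → -0.0366.

-0.0366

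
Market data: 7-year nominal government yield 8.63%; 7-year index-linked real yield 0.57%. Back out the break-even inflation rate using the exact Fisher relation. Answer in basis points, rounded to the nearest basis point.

(1 + π) = (1 + i)/(1 + r) = 1.08630 / 1.00570 = 1.080143
Break-even inflation = 1.080143 − 1 → 801 basis points.

801 basis points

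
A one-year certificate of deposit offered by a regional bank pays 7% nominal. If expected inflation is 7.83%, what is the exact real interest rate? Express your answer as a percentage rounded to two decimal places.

By the Fisher equation, 1 + r = (1 + i)/(1 + π).
1 + r = 1.07000 / 1.07830 = 0.992303
r = 0.992303 − 1 = -0.7697%, i.e. -0.77%.

-0.77%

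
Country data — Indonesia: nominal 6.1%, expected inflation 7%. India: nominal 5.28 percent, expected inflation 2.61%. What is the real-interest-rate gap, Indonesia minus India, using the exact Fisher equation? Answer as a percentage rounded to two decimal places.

-3.44%

Indonesia: (1 + 0.0610)/(1 + 0.0700) − 1 = -0.8411%
India: (1 + 0.0528)/(1 + 0.0261) − 1 = 2.6021%
Differential = -0.8411% − 2.6021% = -3.4432% → -3.44%.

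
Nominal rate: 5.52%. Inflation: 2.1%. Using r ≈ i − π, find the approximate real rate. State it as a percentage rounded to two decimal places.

r ≈ i − π = 5.52% − 2.1% = 3.42%.

3.42%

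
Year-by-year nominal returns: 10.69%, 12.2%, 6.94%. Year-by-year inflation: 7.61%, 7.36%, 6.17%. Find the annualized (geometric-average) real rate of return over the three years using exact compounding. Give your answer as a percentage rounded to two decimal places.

Nominal growth factor = 1.1069 × 1.1220 × 1.0694 = 1.32813256
Price-level growth factor = 1.0761 × 1.0736 × 1.0617 = 1.22658303
Real growth factor = 1.32813256 / 1.22658303 = 1.08279059
Annualized real rate = 1.08279059^(1/3) − 1 = 2.6868% → 2.69%.

2.69%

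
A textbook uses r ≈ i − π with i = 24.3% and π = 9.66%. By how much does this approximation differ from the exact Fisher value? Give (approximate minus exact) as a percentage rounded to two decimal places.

Approximate: r ≈ 24.300% − 9.660% = 14.6400%
Exact: (1 + 0.2430)/(1 + 0.0966) − 1 = 13.3504%
Error = 14.6400% − 13.3504% = 1.2896% → 1.29%.

1.29%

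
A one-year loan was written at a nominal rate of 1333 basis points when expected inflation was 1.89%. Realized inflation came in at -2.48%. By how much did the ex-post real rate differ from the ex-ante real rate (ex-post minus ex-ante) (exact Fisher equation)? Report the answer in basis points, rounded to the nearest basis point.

498 basis points

Ex-ante: (1 + 0.1333)/(1 + 0.0189) − 1 = 11.2278%
Ex-post: (1 + 0.1333)/(1 − 0.0248) − 1 = 16.2121%
Difference (ex-post − ex-ante) = 4.9843% → 498 basis points.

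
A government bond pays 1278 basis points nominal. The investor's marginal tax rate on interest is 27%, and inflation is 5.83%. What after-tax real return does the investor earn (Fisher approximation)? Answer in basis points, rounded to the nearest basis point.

350 basis points

After-tax nominal return = 12.78% × (1 − 0.27) = 9.3294%.
r ≈ 9.3294% − 5.83% → 350 basis points.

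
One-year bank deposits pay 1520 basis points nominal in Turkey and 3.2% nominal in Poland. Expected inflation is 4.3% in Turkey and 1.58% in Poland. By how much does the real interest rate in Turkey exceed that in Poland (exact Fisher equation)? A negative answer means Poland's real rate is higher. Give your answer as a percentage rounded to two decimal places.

8.86%

Turkey: (1 + 0.1520)/(1 + 0.0430) − 1 = 10.4506%
Poland: (1 + 0.0320)/(1 + 0.0158) − 1 = 1.5948%
Differential = 10.4506% − 1.5948% = 8.8558% → 8.86%.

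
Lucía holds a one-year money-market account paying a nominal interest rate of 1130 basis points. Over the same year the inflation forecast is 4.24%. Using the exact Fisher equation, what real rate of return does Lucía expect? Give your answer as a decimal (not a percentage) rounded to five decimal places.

By the Fisher equation, 1 + r = (1 + i)/(1 + π).
1 + r = 1.11300 / 1.04240 = 1.067728
r = 1.067728 − 1 = 6.7728%, i.e. 0.06773.

0.06773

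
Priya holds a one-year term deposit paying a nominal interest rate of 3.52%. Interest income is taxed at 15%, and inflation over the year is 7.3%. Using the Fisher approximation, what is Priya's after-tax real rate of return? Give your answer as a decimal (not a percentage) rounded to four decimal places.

-0.0431

After-tax nominal return = 3.52% × (1 − 0.15) = 2.9920%.
r ≈ 2.9920% − 7.3% → -0.0431.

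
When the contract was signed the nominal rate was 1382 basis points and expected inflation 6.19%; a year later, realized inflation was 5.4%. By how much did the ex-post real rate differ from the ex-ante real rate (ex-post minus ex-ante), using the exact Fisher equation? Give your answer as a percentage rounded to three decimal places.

0.803%

Ex-ante: (1 + 0.1382)/(1 + 0.0619) − 1 = 7.1852%
Ex-post: (1 + 0.1382)/(1 + 0.0540) − 1 = 7.9886%
Difference (ex-post − ex-ante) = 0.8034% → 0.803%.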